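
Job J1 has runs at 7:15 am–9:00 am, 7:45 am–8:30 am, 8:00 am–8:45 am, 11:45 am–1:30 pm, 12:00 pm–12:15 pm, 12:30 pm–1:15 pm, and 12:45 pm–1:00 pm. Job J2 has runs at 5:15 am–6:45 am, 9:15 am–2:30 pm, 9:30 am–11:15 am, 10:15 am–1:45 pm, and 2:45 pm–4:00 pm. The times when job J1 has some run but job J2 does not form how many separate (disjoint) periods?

1

First set merges to 7:15 am–9:00 am, 11:45 am–1:30 pm.
Second set merges to 5:15 am–6:45 am, 9:15 am–2:30 pm, 2:45 pm–4:00 pm.
A \ B = 7:15 am–9:00 am.
That is 1 disjoint piece.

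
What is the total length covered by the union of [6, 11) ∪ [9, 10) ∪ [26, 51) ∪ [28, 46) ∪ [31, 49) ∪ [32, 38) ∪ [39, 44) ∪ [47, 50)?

Merged: [6, 11), [26, 51).
Lengths: 5 + 25 = 30.

30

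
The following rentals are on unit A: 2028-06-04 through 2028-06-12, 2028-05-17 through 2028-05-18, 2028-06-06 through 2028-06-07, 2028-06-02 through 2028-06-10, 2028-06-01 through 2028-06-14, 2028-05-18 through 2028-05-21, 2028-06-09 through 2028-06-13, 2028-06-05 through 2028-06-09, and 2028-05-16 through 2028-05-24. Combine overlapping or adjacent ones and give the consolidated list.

2028-05-16 through 2028-05-24, 2028-06-01 through 2028-06-14

Sort by start: 2028-05-16 through 2028-05-24, 2028-05-17 through 2028-05-18, 2028-05-18 through 2028-05-21, 2028-06-01 through 2028-06-14, 2028-06-02 through 2028-06-10, 2028-06-04 through 2028-06-12, 2028-06-05 through 2028-06-09, 2028-06-06 through 2028-06-07, 2028-06-09 through 2028-06-13.
2028-05-17 through 2028-05-18 overlaps/touches 2028-05-16 through 2028-05-24 → extend to 2028-05-16 through 2028-05-24.
2028-05-18 through 2028-05-21 overlaps/touches 2028-05-16 through 2028-05-24 → extend to 2028-05-16 through 2028-05-24.
2028-06-01 through 2028-06-14 is disjoint → start new block.
2028-06-02 through 2028-06-10 overlaps/touches 2028-06-01 through 2028-06-14 → extend to 2028-06-01 through 2028-06-14.
2028-06-04 through 2028-06-12 overlaps/touches 2028-06-01 through 2028-06-14 → extend to 2028-06-01 through 2028-06-14.
2028-06-05 through 2028-06-09 overlaps/touches 2028-06-01 through 2028-06-14 → extend to 2028-06-01 through 2028-06-14.
2028-06-06 through 2028-06-07 overlaps/touches 2028-06-01 through 2028-06-14 → extend to 2028-06-01 through 2028-06-14.
2028-06-09 through 2028-06-13 overlaps/touches 2028-06-01 through 2028-06-14 → extend to 2028-06-01 through 2028-06-14.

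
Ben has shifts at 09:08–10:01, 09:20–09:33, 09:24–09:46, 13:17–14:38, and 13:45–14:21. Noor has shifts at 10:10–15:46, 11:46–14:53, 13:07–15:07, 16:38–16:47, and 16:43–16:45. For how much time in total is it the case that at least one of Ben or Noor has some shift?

6 h 38 min

A, merged: 09:08-10:01, 13:17-14:38.
B, merged: 10:10-15:46, 16:38-16:47.
A ∪ B = 09:08-10:01, 10:10-15:46, 16:38-16:47.
Total: 53 min + 5 h 36 min + 9 min = 6 h 38 min.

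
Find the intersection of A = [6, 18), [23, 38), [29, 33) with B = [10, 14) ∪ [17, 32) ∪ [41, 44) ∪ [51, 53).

[10, 14) ∪ [17, 18) ∪ [23, 32)

A, merged: [6, 18), [23, 38).
[6, 18) meets the second set on [10, 14), [17, 18).
[23, 38) meets the second set on [23, 32).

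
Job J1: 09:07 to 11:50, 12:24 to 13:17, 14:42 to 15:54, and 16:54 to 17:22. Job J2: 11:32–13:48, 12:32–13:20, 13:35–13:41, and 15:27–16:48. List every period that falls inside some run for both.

Second set merges to 11:32–13:48, 15:27–16:48.
09:07–11:50 meets the second set on 11:32–11:50.
12:24–13:17 meets the second set on 12:24–13:17.
14:42–15:54 meets the second set on 15:27–15:54.
16:54–17:22: no overlap with the second set.

11:32–11:50, 12:24–13:17, 15:27–15:54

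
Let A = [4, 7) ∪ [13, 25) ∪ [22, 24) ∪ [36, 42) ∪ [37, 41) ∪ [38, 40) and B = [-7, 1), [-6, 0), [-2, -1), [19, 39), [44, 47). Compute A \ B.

[4, 7) ∪ [13, 19) ∪ [39, 42)

A, merged: [4, 7), [13, 25), [36, 42).
B, merged: [-7, 1), [19, 39), [44, 47).
[4, 7) is untouched.
[13, 25) with B removed leaves [13, 19).
[36, 42) with B removed leaves [39, 42).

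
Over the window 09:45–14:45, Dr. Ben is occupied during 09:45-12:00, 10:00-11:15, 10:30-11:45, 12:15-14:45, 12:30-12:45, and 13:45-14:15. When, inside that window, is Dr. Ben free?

Covered (merged): 09:45–12:00, 12:15–14:45.
Uncovered inside 09:45–14:45: 12:00–12:15.

12:00–12:15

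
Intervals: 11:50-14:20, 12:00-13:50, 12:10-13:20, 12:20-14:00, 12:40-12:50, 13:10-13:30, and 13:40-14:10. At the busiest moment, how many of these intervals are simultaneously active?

5

Walk the sorted start/end points keeping a running depth.
The depth first hits 5 at 12:40.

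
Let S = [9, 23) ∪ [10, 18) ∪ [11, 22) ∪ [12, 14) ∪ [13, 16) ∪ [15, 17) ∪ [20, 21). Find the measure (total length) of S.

14

Merged: [9, 23).
Length: 14.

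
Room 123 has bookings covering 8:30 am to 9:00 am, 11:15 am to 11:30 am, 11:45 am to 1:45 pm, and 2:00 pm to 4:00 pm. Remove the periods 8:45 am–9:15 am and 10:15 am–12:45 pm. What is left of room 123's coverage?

8:30 am–9:00 am minus B → 8:30 am–8:45 am.
11:15 am–11:30 am: fully covered by B → removed.
11:45 am–1:45 pm minus B → 12:45 pm–1:45 pm.
2:00 pm–4:00 pm: no B overlap → unchanged.

8:30 am–8:45 am, 12:45 pm–1:45 pm, 2:00 pm–4:00 pm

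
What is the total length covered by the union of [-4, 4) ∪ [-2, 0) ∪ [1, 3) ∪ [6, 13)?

15

Merged: [-4, 4), [6, 13).
Lengths: 8 + 7 = 15.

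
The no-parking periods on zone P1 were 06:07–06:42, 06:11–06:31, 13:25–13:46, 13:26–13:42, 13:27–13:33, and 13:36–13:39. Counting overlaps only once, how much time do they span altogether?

56 min

Merged: 06:07-06:42, 13:25-13:46.
Lengths: 35 min + 21 min = 56 min.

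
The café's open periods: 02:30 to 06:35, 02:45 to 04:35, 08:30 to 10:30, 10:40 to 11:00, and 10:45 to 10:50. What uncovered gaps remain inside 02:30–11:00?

06:35–08:30, 10:30–10:40

Covered (merged): 02:30–06:35, 08:30–10:30, 10:40–11:00.
Complement within 02:30–11:00: 06:35–08:30, 10:30–10:40.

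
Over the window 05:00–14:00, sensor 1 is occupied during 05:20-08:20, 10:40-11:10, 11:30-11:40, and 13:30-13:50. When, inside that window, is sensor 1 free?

05:00–05:20, 08:20–10:40, 11:10–11:30, 11:40–13:30, 13:50–14:00

Covered (merged): 05:20–08:20, 10:40–11:10, 11:30–11:40, 13:30–13:50.
Complement within 05:00–14:00: 05:00–05:20, 08:20–10:40, 11:10–11:30, 11:40–13:30, 13:50–14:00.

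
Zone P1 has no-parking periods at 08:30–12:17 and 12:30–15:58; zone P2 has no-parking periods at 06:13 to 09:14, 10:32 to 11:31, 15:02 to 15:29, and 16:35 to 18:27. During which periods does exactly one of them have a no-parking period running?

A \ B = 09:14–10:32, 11:31–12:17, 12:30–15:02, 15:29–15:58.
B \ A = 06:13–08:30, 16:35–18:27.
Union of the two gives the symmetric difference.

06:13–08:30, 09:14–10:32, 11:31–12:17, 12:30–15:02, 15:29–15:58, 16:35–18:27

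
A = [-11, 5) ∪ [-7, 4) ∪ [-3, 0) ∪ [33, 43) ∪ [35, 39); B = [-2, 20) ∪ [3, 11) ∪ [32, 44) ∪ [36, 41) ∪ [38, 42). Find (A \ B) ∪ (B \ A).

First set merges to [-11, 5), [33, 43).
Second set merges to [-2, 20), [32, 44).
A \ B = [-11, -2).
B \ A = [5, 20), [32, 33), [43, 44).
Union of the two gives the symmetric difference.

[-11, -2) ∪ [5, 20) ∪ [32, 33) ∪ [43, 44)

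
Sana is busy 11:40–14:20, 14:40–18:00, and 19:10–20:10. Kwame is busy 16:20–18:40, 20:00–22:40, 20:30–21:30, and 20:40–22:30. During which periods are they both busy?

B, merged: 16:20–18:40, 20:00–22:40.
11:40–14:20 falls entirely outside B.
14:40–18:00 overlaps B on 16:20–18:00.
19:10–20:10 overlaps B on 20:00–20:10.

16:20–18:00, 20:00–20:10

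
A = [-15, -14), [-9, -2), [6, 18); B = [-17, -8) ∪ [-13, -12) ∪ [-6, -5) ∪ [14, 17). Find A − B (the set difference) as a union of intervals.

[-8, -6) ∪ [-5, -2) ∪ [6, 14) ∪ [17, 18)

Second set merges to [-17, -8), [-6, -5), [14, 17).
[-15, -14): entirely removed.
[-9, -2) \ B = [-8, -6), [-5, -2).
[6, 18) \ B = [6, 14), [17, 18).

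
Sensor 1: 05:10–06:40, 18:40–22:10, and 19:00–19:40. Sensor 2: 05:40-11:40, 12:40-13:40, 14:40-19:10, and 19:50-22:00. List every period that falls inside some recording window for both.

A, merged: 05:10-06:40, 18:40-22:10.
05:10-06:40 meets the second set on 05:40-06:40.
18:40-22:10 meets the second set on 18:40-19:10, 19:50-22:00.

05:40-06:40, 18:40-19:10, 19:50-22:00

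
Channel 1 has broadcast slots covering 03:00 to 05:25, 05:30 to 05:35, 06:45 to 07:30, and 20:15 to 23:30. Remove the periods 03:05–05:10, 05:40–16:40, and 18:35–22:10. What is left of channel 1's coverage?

03:00-05:25 minus B → 03:00-03:05, 05:10-05:25.
05:30-05:35: no B overlap → unchanged.
06:45-07:30: fully covered by B → removed.
20:15-23:30 minus B → 22:10-23:30.

03:00-03:05, 05:10-05:25, 05:30-05:35, 22:10-23:30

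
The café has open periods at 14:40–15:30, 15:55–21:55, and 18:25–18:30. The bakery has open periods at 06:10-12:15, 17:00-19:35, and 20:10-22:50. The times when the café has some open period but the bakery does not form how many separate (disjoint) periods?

3

A, merged: 14:40–15:30, 15:55–21:55.
A \ B = 14:40–15:30, 15:55–17:00, 19:35–20:10.
That is 3 disjoint pieces.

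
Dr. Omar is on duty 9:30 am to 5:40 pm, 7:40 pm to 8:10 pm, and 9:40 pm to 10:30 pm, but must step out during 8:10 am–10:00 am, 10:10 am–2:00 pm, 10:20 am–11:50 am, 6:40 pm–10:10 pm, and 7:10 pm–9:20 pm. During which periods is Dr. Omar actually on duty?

B, merged: 8:10 am–10:00 am, 10:10 am–2:00 pm, 6:40 pm–10:10 pm.
9:30 am–5:40 pm with B removed leaves 10:00 am–10:10 am, 2:00 pm–5:40 pm.
7:40 pm–8:10 pm lies entirely inside B → drops out.
9:40 pm–10:30 pm with B removed leaves 10:10 pm–10:30 pm.

10:00 am–10:10 am, 2:00 pm–5:40 pm, 10:10 pm–10:30 pm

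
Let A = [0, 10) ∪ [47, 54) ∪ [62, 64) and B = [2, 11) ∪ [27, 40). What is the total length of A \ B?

11

A \ B = [0, 2), [47, 54), [62, 64).
Total: 2 + 7 + 2 = 11.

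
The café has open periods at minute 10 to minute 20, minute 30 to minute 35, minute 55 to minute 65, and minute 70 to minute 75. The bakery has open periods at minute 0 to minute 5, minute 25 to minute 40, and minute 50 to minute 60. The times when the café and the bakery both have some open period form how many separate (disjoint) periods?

A ∩ B = minute 30 to minute 35, minute 55 to minute 60.
That is 2 disjoint pieces.

2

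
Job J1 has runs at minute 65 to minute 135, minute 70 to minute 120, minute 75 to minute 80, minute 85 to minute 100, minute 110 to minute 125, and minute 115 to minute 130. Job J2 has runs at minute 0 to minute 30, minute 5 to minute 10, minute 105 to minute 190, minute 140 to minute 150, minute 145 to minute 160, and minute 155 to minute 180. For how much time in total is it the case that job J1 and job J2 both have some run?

A, merged: minute 65 to minute 135.
B, merged: minute 0 to minute 30, minute 105 to minute 190.
A ∩ B = minute 105 to minute 135.
Total: 30 minutes.

30 minutes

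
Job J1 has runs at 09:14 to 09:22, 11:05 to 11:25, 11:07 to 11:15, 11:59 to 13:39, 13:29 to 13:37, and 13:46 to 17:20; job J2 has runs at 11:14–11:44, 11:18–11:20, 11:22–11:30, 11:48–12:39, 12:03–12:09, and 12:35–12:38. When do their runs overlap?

11:14–11:25, 11:59–12:39

Merge the first list: 09:14–09:22, 11:05–11:25, 11:59–13:39, 13:46–17:20.
Merge the second list: 11:14–11:44, 11:48–12:39.
09:14–09:22 meets no B interval.
11:05–11:25 ∩ B → 11:14–11:25.
11:59–13:39 ∩ B → 11:59–12:39.
13:46–17:20 meets no B interval.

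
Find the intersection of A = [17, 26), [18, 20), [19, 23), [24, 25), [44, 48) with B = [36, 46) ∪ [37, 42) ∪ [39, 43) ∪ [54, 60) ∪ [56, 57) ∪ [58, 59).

[44, 46)

Merge the first list: [17, 26), [44, 48).
Merge the second list: [36, 46), [54, 60).
[17, 26) falls entirely outside B.
[44, 48) overlaps B on [44, 46).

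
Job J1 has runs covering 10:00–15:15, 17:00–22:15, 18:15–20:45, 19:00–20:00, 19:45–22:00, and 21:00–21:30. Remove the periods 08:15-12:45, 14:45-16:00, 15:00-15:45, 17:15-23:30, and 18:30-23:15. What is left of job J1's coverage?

A, merged: 10:00-15:15, 17:00-22:15.
B, merged: 08:15-12:45, 14:45-16:00, 17:15-23:30.
10:00-15:15 minus B → 12:45-14:45.
17:00-22:15 minus B → 17:00-17:15.

12:45-14:45, 17:00-17:15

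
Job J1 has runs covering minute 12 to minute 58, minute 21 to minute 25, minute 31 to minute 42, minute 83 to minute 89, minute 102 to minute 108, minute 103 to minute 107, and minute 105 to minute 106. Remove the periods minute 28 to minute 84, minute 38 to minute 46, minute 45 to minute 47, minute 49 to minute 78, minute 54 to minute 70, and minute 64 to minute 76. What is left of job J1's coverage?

A, merged: minute 12 to minute 58, minute 83 to minute 89, minute 102 to minute 108.
B, merged: minute 28 to minute 84.
minute 12 to minute 58 minus B → minute 12 to minute 28.
minute 83 to minute 89 minus B → minute 84 to minute 89.
minute 102 to minute 108: no B overlap → unchanged.

minute 12 to minute 28, minute 84 to minute 89, minute 102 to minute 108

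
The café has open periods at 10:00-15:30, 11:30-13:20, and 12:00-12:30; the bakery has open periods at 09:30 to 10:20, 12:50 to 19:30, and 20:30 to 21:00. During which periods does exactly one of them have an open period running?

A, merged: 10:00-15:30.
A \ B = 10:20-12:50.
B \ A = 09:30-10:00, 15:30-19:30, 20:30-21:00.
Union of the two gives the symmetric difference.

09:30-10:00, 10:20-12:50, 15:30-19:30, 20:30-21:00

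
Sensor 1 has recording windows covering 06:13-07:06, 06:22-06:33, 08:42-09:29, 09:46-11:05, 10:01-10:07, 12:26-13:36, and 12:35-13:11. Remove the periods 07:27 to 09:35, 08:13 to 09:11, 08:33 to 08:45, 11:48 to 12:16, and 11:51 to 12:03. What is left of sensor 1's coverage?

06:13–07:06, 09:46–11:05, 12:26–13:36

First set merges to 06:13–07:06, 08:42–09:29, 09:46–11:05, 12:26–13:36.
Second set merges to 07:27–09:35, 11:48–12:16.
06:13–07:06: nothing removed.
08:42–09:29: entirely removed.
09:46–11:05: nothing removed.
12:26–13:36: nothing removed.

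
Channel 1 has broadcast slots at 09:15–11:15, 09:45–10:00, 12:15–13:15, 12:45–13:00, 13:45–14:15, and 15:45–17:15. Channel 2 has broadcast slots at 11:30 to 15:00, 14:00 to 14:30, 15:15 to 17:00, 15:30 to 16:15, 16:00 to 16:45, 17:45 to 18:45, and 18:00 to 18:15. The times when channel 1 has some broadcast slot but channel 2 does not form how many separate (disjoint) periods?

A, merged: 09:15-11:15, 12:15-13:15, 13:45-14:15, 15:45-17:15.
B, merged: 11:30-15:00, 15:15-17:00, 17:45-18:45.
A \ B = 09:15-11:15, 17:00-17:15.
That is 2 disjoint pieces.

2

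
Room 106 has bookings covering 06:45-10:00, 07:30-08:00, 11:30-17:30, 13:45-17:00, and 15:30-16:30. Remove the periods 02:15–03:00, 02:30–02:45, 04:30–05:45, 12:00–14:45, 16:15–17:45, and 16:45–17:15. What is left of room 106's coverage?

06:45-10:00, 11:30-12:00, 14:45-16:15

First set merges to 06:45-10:00, 11:30-17:30.
Second set merges to 02:15-03:00, 04:30-05:45, 12:00-14:45, 16:15-17:45.
06:45-10:00 is untouched.
11:30-17:30 with B removed leaves 11:30-12:00, 14:45-16:15.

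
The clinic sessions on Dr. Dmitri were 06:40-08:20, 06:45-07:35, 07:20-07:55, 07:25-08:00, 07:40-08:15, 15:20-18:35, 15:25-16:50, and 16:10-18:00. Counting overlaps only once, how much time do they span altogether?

4 h 55 min

Merged: 06:40-08:20, 15:20-18:35.
Lengths: 1 h 40 min + 3 h 15 min = 4 h 55 min.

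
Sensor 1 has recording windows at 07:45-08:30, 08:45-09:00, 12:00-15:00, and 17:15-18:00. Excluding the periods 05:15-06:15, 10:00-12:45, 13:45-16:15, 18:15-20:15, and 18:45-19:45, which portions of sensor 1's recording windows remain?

07:45–08:30, 08:45–09:00, 12:45–13:45, 17:15–18:00

Merge the second list: 05:15–06:15, 10:00–12:45, 13:45–16:15, 18:15–20:15.
07:45–08:30 is untouched.
08:45–09:00 is untouched.
12:00–15:00 with B removed leaves 12:45–13:45.
17:15–18:00 is untouched.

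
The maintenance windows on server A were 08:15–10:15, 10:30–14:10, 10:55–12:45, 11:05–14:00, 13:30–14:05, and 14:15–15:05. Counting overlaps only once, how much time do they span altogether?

Merged: 08:15-10:15, 10:30-14:10, 14:15-15:05.
Lengths: 2 h + 3 h 40 min + 50 min = 6 h 30 min.

6 h 30 min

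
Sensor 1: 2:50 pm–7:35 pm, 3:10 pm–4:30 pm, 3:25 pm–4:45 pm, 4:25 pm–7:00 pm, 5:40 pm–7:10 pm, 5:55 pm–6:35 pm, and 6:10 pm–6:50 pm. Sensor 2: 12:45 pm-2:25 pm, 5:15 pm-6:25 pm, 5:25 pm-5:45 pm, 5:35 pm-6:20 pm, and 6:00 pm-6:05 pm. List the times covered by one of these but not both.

Merge the first list: 2:50 pm–7:35 pm.
Merge the second list: 12:45 pm–2:25 pm, 5:15 pm–6:25 pm.
Only in the first: 2:50 pm–5:15 pm, 6:25 pm–7:35 pm.
Only in the second: 12:45 pm–2:25 pm.
Together these are the periods covered by exactly one.

12:45 pm–2:25 pm, 2:50 pm–5:15 pm, 6:25 pm–7:35 pm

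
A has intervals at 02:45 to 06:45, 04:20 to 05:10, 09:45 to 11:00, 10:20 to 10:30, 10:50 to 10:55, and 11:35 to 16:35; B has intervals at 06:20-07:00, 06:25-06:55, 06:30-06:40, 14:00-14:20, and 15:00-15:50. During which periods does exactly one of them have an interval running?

02:45-06:20, 06:45-07:00, 09:45-11:00, 11:35-14:00, 14:20-15:00, 15:50-16:35

Merge the first list: 02:45-06:45, 09:45-11:00, 11:35-16:35.
Merge the second list: 06:20-07:00, 14:00-14:20, 15:00-15:50.
A but not B: 02:45-06:20, 09:45-11:00, 11:35-14:00, 14:20-15:00, 15:50-16:35.
B but not A: 06:45-07:00.
Combining gives A △ B.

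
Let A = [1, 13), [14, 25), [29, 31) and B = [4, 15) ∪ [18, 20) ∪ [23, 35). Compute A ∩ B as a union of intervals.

[1, 13) meets the second set on [4, 13).
[14, 25) meets the second set on [14, 15), [18, 20), [23, 25).
[29, 31) meets the second set on [29, 31).

[4, 13) ∪ [14, 15) ∪ [18, 20) ∪ [23, 25) ∪ [29, 31)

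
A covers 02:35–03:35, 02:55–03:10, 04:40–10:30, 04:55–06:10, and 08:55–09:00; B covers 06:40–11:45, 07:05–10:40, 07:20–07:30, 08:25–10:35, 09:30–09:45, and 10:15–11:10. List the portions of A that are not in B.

First set merges to 02:35–03:35, 04:40–10:30.
Second set merges to 06:40–11:45.
02:35–03:35: no B overlap → unchanged.
04:40–10:30 minus B → 04:40–06:40.

02:35–03:35, 04:40–06:40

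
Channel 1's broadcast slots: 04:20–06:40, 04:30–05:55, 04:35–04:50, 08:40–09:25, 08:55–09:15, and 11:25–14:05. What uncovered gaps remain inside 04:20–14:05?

Covered (merged): 04:20–06:40, 08:40–09:25, 11:25–14:05.
Gaps within 04:20–14:05: 06:40–08:40, 09:25–11:25.

06:40–08:40, 09:25–11:25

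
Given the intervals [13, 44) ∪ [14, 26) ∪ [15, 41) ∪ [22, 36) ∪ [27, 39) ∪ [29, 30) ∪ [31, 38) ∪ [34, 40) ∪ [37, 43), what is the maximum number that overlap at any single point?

6

Walk the sorted start/end points keeping a running depth.
The depth first hits 6 at 34.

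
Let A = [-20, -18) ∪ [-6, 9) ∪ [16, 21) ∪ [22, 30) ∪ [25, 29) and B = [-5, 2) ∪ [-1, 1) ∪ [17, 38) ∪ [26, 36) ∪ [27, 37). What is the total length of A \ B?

Merge the first list: [-20, -18), [-6, 9), [16, 21), [22, 30).
Merge the second list: [-5, 2), [17, 38).
A \ B = [-20, -18), [-6, -5), [2, 9), [16, 17).
Total: 2 + 1 + 7 + 1 = 11.

11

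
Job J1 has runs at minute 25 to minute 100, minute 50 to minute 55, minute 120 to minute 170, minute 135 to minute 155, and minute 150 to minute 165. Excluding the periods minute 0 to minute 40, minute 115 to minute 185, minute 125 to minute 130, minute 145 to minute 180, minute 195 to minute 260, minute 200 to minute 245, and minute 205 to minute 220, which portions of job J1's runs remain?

minute 40 to minute 100

First set merges to minute 25 to minute 100, minute 120 to minute 170.
Second set merges to minute 0 to minute 40, minute 115 to minute 185, minute 195 to minute 260.
minute 25 to minute 100 minus B → minute 40 to minute 100.
minute 120 to minute 170: fully covered by B → removed.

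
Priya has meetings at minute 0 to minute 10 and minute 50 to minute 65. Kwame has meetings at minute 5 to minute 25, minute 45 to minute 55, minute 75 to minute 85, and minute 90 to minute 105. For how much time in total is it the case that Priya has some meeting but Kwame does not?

15 minutes

A \ B = minute 0 to minute 5, minute 55 to minute 65.
Total: 5 minutes + 10 minutes = 15 minutes.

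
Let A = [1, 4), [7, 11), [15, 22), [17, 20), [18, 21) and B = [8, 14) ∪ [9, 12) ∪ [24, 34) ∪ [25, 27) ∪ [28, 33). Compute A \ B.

Merge the first list: [1, 4), [7, 11), [15, 22).
Merge the second list: [8, 14), [24, 34).
[1, 4) is untouched.
[7, 11) with B removed leaves [7, 8).
[15, 22) is untouched.

[1, 4) ∪ [7, 8) ∪ [15, 22)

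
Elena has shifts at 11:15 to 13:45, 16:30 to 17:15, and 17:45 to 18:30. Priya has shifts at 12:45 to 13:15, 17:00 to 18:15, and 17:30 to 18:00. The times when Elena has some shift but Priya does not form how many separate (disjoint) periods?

4

B, merged: 12:45–13:15, 17:00–18:15.
A \ B = 11:15–12:45, 13:15–13:45, 16:30–17:00, 18:15–18:30.
That is 4 disjoint pieces.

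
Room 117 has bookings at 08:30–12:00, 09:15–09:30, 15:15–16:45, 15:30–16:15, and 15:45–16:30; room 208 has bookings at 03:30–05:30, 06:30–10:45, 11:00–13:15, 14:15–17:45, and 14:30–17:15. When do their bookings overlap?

08:30–10:45, 11:00–12:00, 15:15–16:45

Merge the first list: 08:30–12:00, 15:15–16:45.
Merge the second list: 03:30–05:30, 06:30–10:45, 11:00–13:15, 14:15–17:45.
08:30–12:00 overlaps B on 08:30–10:45, 11:00–12:00.
15:15–16:45 overlaps B on 15:15–16:45.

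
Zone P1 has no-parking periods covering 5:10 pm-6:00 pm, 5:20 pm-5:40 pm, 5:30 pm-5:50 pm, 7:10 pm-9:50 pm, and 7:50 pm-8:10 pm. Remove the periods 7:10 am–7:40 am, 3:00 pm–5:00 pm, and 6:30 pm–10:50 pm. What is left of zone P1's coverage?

A, merged: 5:10 pm–6:00 pm, 7:10 pm–9:50 pm.
5:10 pm–6:00 pm: nothing removed.
7:10 pm–9:50 pm: entirely removed.

5:10 pm–6:00 pm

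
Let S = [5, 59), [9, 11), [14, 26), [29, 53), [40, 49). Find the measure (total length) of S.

Merged: [5, 59).
Length: 54.

54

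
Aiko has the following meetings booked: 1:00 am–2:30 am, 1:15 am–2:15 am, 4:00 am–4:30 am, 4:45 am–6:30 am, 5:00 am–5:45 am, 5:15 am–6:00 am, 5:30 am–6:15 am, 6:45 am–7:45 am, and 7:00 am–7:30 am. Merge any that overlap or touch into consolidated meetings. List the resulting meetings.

1:00 am-2:30 am, 4:00 am-4:30 am, 4:45 am-6:30 am, 6:45 am-7:45 am

1:15 am-2:15 am overlaps/touches 1:00 am-2:30 am → extend to 1:00 am-2:30 am.
4:00 am-4:30 am is disjoint → start new block.
4:45 am-6:30 am is disjoint → start new block.
5:00 am-5:45 am overlaps/touches 4:45 am-6:30 am → extend to 4:45 am-6:30 am.
5:15 am-6:00 am overlaps/touches 4:45 am-6:30 am → extend to 4:45 am-6:30 am.
5:30 am-6:15 am overlaps/touches 4:45 am-6:30 am → extend to 4:45 am-6:30 am.
6:45 am-7:45 am is disjoint → start new block.
7:00 am-7:30 am overlaps/touches 6:45 am-7:45 am → extend to 6:45 am-7:45 am.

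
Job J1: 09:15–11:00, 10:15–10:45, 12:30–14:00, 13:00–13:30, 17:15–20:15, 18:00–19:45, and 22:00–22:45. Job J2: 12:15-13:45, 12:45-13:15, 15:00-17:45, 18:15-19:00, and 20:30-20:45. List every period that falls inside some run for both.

12:30-13:45, 17:15-17:45, 18:15-19:00

A, merged: 09:15-11:00, 12:30-14:00, 17:15-20:15, 22:00-22:45.
B, merged: 12:15-13:45, 15:00-17:45, 18:15-19:00, 20:30-20:45.
09:15-11:00: no overlap with the second set.
12:30-14:00 meets the second set on 12:30-13:45.
17:15-20:15 meets the second set on 17:15-17:45, 18:15-19:00.
22:00-22:45: no overlap with the second set.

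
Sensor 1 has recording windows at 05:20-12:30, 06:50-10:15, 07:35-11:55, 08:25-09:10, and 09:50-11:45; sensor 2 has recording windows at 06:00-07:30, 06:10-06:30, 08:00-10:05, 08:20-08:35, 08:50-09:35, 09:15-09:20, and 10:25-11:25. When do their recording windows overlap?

Merge the first list: 05:20–12:30.
Merge the second list: 06:00–07:30, 08:00–10:05, 10:25–11:25.
05:20–12:30 meets the second set on 06:00–07:30, 08:00–10:05, 10:25–11:25.

06:00–07:30, 08:00–10:05, 10:25–11:25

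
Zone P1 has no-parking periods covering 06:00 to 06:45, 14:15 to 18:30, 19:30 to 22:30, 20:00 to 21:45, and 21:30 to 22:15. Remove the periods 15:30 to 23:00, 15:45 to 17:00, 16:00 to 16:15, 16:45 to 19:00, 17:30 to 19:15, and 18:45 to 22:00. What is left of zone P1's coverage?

Merge the first list: 06:00–06:45, 14:15–18:30, 19:30–22:30.
Merge the second list: 15:30–23:00.
06:00–06:45: no B overlap → unchanged.
14:15–18:30 minus B → 14:15–15:30.
19:30–22:30: fully covered by B → removed.

06:00–06:45, 14:15–15:30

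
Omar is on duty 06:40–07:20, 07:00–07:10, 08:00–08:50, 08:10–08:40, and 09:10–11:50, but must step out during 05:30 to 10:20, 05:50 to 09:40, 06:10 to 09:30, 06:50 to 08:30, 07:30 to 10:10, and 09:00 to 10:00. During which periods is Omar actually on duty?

First set merges to 06:40–07:20, 08:00–08:50, 09:10–11:50.
Second set merges to 05:30–10:20.
06:40–07:20 lies entirely inside B → drops out.
08:00–08:50 lies entirely inside B → drops out.
09:10–11:50 with B removed leaves 10:20–11:50.

10:20–11:50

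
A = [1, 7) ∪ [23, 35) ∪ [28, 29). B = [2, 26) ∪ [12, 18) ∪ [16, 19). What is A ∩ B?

A, merged: [1, 7), [23, 35).
B, merged: [2, 26).
[1, 7) meets the second set on [2, 7).
[23, 35) meets the second set on [23, 26).

[2, 7) ∪ [23, 26)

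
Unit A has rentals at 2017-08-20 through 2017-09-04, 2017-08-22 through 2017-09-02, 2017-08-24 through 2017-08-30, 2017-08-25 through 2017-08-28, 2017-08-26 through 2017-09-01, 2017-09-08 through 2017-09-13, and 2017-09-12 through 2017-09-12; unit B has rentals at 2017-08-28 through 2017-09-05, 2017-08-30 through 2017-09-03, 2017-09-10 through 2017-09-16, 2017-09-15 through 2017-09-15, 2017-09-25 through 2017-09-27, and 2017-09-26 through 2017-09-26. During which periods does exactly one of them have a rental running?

Merge the first list: 2017-08-20 through 2017-09-04, 2017-09-08 through 2017-09-13.
Merge the second list: 2017-08-28 through 2017-09-05, 2017-09-10 through 2017-09-16, 2017-09-25 through 2017-09-27.
A but not B: 2017-08-20 through 2017-08-27, 2017-09-08 through 2017-09-09.
B but not A: 2017-09-05 through 2017-09-05, 2017-09-14 through 2017-09-16, 2017-09-25 through 2017-09-27.
Combining gives A △ B.

2017-08-20 through 2017-08-27, 2017-09-05 through 2017-09-05, 2017-09-08 through 2017-09-09, 2017-09-14 through 2017-09-16, 2017-09-25 through 2017-09-27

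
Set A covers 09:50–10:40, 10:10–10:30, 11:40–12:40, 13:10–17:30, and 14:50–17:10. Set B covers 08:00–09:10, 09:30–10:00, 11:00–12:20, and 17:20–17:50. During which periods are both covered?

09:50–10:00, 11:40–12:20, 17:20–17:30

Merge the first list: 09:50–10:40, 11:40–12:40, 13:10–17:30.
09:50–10:40 meets the second set on 09:50–10:00.
11:40–12:40 meets the second set on 11:40–12:20.
13:10–17:30 meets the second set on 17:20–17:30.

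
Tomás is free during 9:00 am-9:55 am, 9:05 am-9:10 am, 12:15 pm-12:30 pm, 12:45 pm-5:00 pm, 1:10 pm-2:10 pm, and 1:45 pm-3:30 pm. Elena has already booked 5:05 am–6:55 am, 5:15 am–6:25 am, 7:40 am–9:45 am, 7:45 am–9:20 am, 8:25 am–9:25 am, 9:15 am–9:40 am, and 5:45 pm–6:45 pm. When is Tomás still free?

A, merged: 9:00 am-9:55 am, 12:15 pm-12:30 pm, 12:45 pm-5:00 pm.
B, merged: 5:05 am-6:55 am, 7:40 am-9:45 am, 5:45 pm-6:45 pm.
9:00 am-9:55 am \ B = 9:45 am-9:55 am.
12:15 pm-12:30 pm: nothing removed.
12:45 pm-5:00 pm: nothing removed.

9:45 am-9:55 am, 12:15 pm-12:30 pm, 12:45 pm-5:00 pm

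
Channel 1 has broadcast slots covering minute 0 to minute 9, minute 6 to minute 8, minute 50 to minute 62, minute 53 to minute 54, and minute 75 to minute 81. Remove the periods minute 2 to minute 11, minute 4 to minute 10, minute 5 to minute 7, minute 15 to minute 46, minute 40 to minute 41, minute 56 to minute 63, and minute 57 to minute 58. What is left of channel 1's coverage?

First set merges to minute 0 to minute 9, minute 50 to minute 62, minute 75 to minute 81.
Second set merges to minute 2 to minute 11, minute 15 to minute 46, minute 56 to minute 63.
minute 0 to minute 9 minus B → minute 0 to minute 2.
minute 50 to minute 62 minus B → minute 50 to minute 56.
minute 75 to minute 81: no B overlap → unchanged.

minute 0 to minute 2, minute 50 to minute 56, minute 75 to minute 81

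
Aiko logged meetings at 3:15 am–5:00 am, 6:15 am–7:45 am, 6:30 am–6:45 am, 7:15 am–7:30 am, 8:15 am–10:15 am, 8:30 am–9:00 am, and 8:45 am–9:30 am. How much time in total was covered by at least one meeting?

5 h 15 min

Merged: 3:15 am–5:00 am, 6:15 am–7:45 am, 8:15 am–10:15 am.
Lengths: 1 h 45 min + 1 h 30 min + 2 h = 5 h 15 min.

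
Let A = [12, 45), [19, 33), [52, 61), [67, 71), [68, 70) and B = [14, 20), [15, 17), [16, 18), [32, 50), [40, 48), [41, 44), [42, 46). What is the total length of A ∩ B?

Merge the first list: [12, 45), [52, 61), [67, 71).
Merge the second list: [14, 20), [32, 50).
A ∩ B = [14, 20), [32, 45).
Total: 6 + 13 = 19.

19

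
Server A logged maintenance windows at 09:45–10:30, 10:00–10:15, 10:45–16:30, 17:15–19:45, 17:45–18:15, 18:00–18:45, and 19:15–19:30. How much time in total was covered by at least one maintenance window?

9 h

Merged: 09:45-10:30, 10:45-16:30, 17:15-19:45.
Lengths: 45 min + 5 h 45 min + 2 h 30 min = 9 h.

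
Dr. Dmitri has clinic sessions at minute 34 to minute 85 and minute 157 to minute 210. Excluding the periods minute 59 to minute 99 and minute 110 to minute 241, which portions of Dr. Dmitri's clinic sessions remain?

minute 34 to minute 59

minute 34 to minute 85 minus B → minute 34 to minute 59.
minute 157 to minute 210: fully covered by B → removed.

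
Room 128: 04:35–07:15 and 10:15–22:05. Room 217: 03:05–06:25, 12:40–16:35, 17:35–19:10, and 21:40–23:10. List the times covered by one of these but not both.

A \ B = 06:25-07:15, 10:15-12:40, 16:35-17:35, 19:10-21:40.
B \ A = 03:05-04:35, 22:05-23:10.
Union of the two gives the symmetric difference.

03:05-04:35, 06:25-07:15, 10:15-12:40, 16:35-17:35, 19:10-21:40, 22:05-23:10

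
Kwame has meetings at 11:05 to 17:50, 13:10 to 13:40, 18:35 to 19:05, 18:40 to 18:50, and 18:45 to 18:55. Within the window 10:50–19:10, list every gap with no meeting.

Covered (merged): 11:05–17:50, 18:35–19:05.
Uncovered inside 10:50–19:10: 10:50–11:05, 17:50–18:35, 19:05–19:10.

10:50–11:05, 17:50–18:35, 19:05–19:10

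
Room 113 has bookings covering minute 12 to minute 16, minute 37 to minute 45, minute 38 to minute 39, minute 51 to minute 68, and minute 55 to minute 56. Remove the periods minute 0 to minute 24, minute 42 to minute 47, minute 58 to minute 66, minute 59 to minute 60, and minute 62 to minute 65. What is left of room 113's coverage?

minute 37 to minute 42, minute 51 to minute 58, minute 66 to minute 68

Merge the first list: minute 12 to minute 16, minute 37 to minute 45, minute 51 to minute 68.
Merge the second list: minute 0 to minute 24, minute 42 to minute 47, minute 58 to minute 66.
minute 12 to minute 16: entirely removed.
minute 37 to minute 45 \ B = minute 37 to minute 42.
minute 51 to minute 68 \ B = minute 51 to minute 58, minute 66 to minute 68.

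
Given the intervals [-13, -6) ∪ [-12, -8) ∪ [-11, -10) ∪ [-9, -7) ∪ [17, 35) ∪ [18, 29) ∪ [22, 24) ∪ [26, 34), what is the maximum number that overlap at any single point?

Sweep endpoints in order; track running count of active intervals.
Peak of 3 reached at -11.

3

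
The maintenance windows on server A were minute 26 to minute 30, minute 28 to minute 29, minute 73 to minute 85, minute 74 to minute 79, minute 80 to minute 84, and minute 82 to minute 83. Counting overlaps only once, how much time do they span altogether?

16 minutes

Merged: minute 26 to minute 30, minute 73 to minute 85.
Lengths: 4 minutes + 12 minutes = 16 minutes.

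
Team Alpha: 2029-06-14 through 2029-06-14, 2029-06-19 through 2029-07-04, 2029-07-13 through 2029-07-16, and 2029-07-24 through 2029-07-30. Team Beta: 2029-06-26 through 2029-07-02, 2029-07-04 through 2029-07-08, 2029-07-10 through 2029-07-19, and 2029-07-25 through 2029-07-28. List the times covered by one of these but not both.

2029-06-14 through 2029-06-14, 2029-06-19 through 2029-06-25, 2029-07-03 through 2029-07-03, 2029-07-05 through 2029-07-08, 2029-07-10 through 2029-07-12, 2029-07-17 through 2029-07-19, 2029-07-24 through 2029-07-24, 2029-07-29 through 2029-07-30

A \ B = 2029-06-14 through 2029-06-14, 2029-06-19 through 2029-06-25, 2029-07-03 through 2029-07-03, 2029-07-24 through 2029-07-24, 2029-07-29 through 2029-07-30.
B \ A = 2029-07-05 through 2029-07-08, 2029-07-10 through 2029-07-12, 2029-07-17 through 2029-07-19.
Union of the two gives the symmetric difference.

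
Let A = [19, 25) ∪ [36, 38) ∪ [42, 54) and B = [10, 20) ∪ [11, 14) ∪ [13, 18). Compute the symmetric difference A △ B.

Second set merges to [10, 20).
Only in the first: [20, 25), [36, 38), [42, 54).
Only in the second: [10, 19).
Together these are the periods covered by exactly one.

[10, 19) ∪ [20, 25) ∪ [36, 38) ∪ [42, 54)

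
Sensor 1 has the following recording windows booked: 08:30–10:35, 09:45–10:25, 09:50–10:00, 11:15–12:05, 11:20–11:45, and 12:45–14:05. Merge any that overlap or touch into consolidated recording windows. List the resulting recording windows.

09:45–10:25 overlaps/touches 08:30–10:35 → extend to 08:30–10:35.
09:50–10:00 overlaps/touches 08:30–10:35 → extend to 08:30–10:35.
11:15–12:05 is disjoint → start new block.
11:20–11:45 overlaps/touches 11:15–12:05 → extend to 11:15–12:05.
12:45–14:05 is disjoint → start new block.

08:30–10:35, 11:15–12:05, 12:45–14:05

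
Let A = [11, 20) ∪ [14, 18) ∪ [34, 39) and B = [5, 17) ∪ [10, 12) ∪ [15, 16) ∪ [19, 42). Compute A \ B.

[17, 19)

A, merged: [11, 20), [34, 39).
B, merged: [5, 17), [19, 42).
[11, 20) with B removed leaves [17, 19).
[34, 39) lies entirely inside B → drops out.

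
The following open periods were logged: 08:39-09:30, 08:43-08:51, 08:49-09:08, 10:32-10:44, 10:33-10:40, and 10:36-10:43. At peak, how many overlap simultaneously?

At 08:49, 3 of the intervals are simultaneously active.
No point has more.

3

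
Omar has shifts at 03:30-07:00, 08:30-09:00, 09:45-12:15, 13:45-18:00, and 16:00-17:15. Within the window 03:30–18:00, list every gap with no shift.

The merged coverage is 03:30–07:00, 08:30–09:00, 09:45–12:15, 13:45–18:00.
Uncovered inside 03:30–18:00: 07:00–08:30, 09:00–09:45, 12:15–13:45.

07:00–08:30, 09:00–09:45, 12:15–13:45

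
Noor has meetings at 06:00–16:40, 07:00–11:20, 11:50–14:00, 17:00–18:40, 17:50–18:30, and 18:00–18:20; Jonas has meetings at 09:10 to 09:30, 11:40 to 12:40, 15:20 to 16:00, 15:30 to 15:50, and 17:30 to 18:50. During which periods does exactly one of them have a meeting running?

06:00–09:10, 09:30–11:40, 12:40–15:20, 16:00–16:40, 17:00–17:30, 18:40–18:50

A, merged: 06:00–16:40, 17:00–18:40.
B, merged: 09:10–09:30, 11:40–12:40, 15:20–16:00, 17:30–18:50.
A \ B = 06:00–09:10, 09:30–11:40, 12:40–15:20, 16:00–16:40, 17:00–17:30.
B \ A = 18:40–18:50.
Union of the two gives the symmetric difference.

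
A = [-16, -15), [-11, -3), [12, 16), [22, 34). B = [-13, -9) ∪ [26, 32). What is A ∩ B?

[-11, -9) ∪ [26, 32)

[-16, -15): no overlap with the second set.
[-11, -3) meets the second set on [-11, -9).
[12, 16): no overlap with the second set.
[22, 34) meets the second set on [26, 32).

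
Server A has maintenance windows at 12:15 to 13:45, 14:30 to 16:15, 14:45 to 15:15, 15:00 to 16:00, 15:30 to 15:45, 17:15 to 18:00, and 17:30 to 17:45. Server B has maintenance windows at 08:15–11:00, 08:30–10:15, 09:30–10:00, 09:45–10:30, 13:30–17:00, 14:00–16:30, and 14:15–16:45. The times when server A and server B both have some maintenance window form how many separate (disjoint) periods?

Merge the first list: 12:15–13:45, 14:30–16:15, 17:15–18:00.
Merge the second list: 08:15–11:00, 13:30–17:00.
A ∩ B = 13:30–13:45, 14:30–16:15.
That is 2 disjoint pieces.

2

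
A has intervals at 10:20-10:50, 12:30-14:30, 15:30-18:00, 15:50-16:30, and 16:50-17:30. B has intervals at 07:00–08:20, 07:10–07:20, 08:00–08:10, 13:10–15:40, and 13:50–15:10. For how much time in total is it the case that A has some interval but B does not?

3 h 30 min

A, merged: 10:20-10:50, 12:30-14:30, 15:30-18:00.
B, merged: 07:00-08:20, 13:10-15:40.
A \ B = 10:20-10:50, 12:30-13:10, 15:40-18:00.
Total: 30 min + 40 min + 2 h 20 min = 3 h 30 min.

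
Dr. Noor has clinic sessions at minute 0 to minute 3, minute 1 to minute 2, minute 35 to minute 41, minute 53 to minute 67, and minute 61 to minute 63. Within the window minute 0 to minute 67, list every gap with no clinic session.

minute 3 to minute 35, minute 41 to minute 53

Covered (merged): minute 0 to minute 3, minute 35 to minute 41, minute 53 to minute 67.
Uncovered inside minute 0 to minute 67: minute 3 to minute 35, minute 41 to minute 53.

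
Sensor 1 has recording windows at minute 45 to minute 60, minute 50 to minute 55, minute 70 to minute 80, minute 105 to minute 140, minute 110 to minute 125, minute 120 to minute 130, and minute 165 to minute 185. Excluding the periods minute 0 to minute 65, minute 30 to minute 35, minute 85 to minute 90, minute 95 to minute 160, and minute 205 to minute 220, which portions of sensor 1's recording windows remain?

minute 70 to minute 80, minute 165 to minute 185

Merge the first list: minute 45 to minute 60, minute 70 to minute 80, minute 105 to minute 140, minute 165 to minute 185.
Merge the second list: minute 0 to minute 65, minute 85 to minute 90, minute 95 to minute 160, minute 205 to minute 220.
minute 45 to minute 60 lies entirely inside B → drops out.
minute 70 to minute 80 is untouched.
minute 105 to minute 140 lies entirely inside B → drops out.
minute 165 to minute 185 is untouched.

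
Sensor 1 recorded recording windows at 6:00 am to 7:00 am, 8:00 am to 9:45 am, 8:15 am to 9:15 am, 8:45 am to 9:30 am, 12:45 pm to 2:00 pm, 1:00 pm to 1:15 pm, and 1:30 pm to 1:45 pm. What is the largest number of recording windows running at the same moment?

3

Sweep endpoints in order; track running count of active intervals.
Peak of 3 reached at 8:45 am.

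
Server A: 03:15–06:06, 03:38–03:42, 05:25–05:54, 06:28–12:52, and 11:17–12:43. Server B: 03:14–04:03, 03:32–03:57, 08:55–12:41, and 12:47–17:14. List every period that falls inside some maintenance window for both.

First set merges to 03:15–06:06, 06:28–12:52.
Second set merges to 03:14–04:03, 08:55–12:41, 12:47–17:14.
03:15–06:06 ∩ B → 03:15–04:03.
06:28–12:52 ∩ B → 08:55–12:41, 12:47–12:52.

03:15–04:03, 08:55–12:41, 12:47–12:52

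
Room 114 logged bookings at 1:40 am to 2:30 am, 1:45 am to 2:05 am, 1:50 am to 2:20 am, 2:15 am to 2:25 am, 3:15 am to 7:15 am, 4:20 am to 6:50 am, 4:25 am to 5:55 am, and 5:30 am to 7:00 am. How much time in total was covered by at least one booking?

4 h 50 min

Merged: 1:40 am–2:30 am, 3:15 am–7:15 am.
Lengths: 50 min + 4 h = 4 h 50 min.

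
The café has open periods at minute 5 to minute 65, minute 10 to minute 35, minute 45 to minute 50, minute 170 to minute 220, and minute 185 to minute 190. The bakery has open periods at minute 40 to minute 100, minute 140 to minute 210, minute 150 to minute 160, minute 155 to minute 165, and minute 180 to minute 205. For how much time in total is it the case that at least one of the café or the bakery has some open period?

175 minutes

A, merged: minute 5 to minute 65, minute 170 to minute 220.
B, merged: minute 40 to minute 100, minute 140 to minute 210.
A ∪ B = minute 5 to minute 100, minute 140 to minute 220.
Total: 95 minutes + 80 minutes = 175 minutes.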